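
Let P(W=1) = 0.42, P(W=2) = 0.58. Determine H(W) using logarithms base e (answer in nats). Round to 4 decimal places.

H(W) = −Σ p·ln p.
  −(0.42)·ln(0.42) = 0.36435
  −(0.58)·ln(0.58) = 0.31594
Sum: 0.36435 + 0.31594 = 0.6803 nats.

0.6803 nats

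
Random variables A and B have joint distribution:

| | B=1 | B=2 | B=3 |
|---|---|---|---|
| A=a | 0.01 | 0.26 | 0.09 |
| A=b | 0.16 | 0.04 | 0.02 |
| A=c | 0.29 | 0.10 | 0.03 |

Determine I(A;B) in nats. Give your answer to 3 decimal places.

0.257 nats

Marginals: p(A) = (0.3600, 0.2200, 0.4200), p(B) = (0.4600, 0.4000, 0.1400).
I(A;B) = Σ p(x,y)·ln[p(x,y)/(p(x)p(y))].
  (a,1): 0.01·ln(0.0604) = -0.0281
  (a,2): 0.26·ln(1.8056) = 0.1536
  (a,3): 0.09·ln(1.7857) = 0.0522
  (b,1): 0.16·ln(1.5810) = 0.0733
  (b,2): 0.04·ln(0.4545) = -0.0315
  (b,3): 0.02·ln(0.6494) = -0.0086
  (c,1): 0.29·ln(1.5010) = 0.1178
  (c,2): 0.10·ln(0.5952) = -0.0519
  (c,3): 0.03·ln(0.5102) = -0.0202
Sum = 0.257 nats.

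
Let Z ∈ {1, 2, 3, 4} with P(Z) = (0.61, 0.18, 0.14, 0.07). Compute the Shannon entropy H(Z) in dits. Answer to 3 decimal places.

H(Z) = −Σ p·log₁₀ p.
  −(0.61)·log₁₀(0.61) = 0.1309
  −(0.18)·log₁₀(0.18) = 0.1341
  −(0.14)·log₁₀(0.14) = 0.1195
  −(0.07)·log₁₀(0.07) = 0.0808
Sum: 0.1309 + 0.1341 + 0.1195 + 0.0808 = 0.465 dits.

0.465 dits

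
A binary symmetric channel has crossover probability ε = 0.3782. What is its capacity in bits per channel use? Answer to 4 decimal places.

Binary symmetric channel: C = 1 − h₂(ε) where h₂ is the binary entropy function.
h₂(0.3782) = −0.3782·log₂0.3782 − 0.6218·log₂0.6218 = 0.9568.
C = 1 − 0.9568 = 0.0432 bits per channel use.

0.0432 bits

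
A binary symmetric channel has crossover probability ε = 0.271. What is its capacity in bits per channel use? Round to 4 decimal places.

Binary symmetric channel: C = 1 − h₂(ε) where h₂ is the binary entropy function.
h₂(0.271) = −0.271·log₂0.271 − 0.729·log₂0.729 = 0.8429.
C = 1 − 0.8429 = 0.1571 bits per channel use.

0.1571 bits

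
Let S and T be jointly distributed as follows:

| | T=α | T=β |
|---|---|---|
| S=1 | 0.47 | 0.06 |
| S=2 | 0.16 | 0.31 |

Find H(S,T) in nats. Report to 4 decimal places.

H(S,T) = −Σ p(x,y)·ln p(x,y) over all 4 cells.
  cell (1,α): −0.47·ln0.47 = 0.35486
  cell (1,β): −0.06·ln0.06 = 0.16880
  cell (2,α): −0.16·ln0.16 = 0.29321
  cell (2,β): −0.31·ln0.31 = 0.36307
Sum = 1.1799 nats.

1.1799 nats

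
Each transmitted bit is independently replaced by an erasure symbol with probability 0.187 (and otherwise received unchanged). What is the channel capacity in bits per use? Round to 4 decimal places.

0.8130 bits

Binary erasure channel: capacity C = 1 − ε.
C = 1 − 0.187 = 0.8130 bits per channel use.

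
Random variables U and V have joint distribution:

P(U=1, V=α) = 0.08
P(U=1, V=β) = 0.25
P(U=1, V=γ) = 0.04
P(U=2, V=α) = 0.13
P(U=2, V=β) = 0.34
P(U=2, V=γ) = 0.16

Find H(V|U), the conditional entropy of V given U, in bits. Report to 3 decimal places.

Chain rule: H(V|U) = H(U,V) − H(U).
Marginals: p(U) = (0.3700, 0.6300), p(V) = (0.2100, 0.5900, 0.2000).
H(U,V) = 2.3121 bits; H(U) = 0.9507 bits.
H(V|U) = 2.3121 − 0.9507 = 1.361 bits.

1.361 bits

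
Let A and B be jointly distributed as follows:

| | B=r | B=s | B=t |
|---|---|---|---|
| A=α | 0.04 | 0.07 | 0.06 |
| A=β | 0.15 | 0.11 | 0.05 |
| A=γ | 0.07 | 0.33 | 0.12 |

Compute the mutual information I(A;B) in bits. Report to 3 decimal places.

0.099 bits

Marginals: p(A) = (0.1700, 0.3100, 0.5200), p(B) = (0.2600, 0.5100, 0.2300).
I(A;B) = H(A) + H(B) − H(A,B).
H(A) = 1.4490, H(B) = 1.4884, H(A,B) = 2.8382.
I(A;B) = 1.4490 + 1.4884 − 2.8382 = 0.099 bits.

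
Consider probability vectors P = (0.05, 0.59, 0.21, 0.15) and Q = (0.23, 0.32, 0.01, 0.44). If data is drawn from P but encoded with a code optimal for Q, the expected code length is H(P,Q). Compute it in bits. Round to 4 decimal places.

H(P,Q) = −Σ p·log₂ q.
  −0.05·log₂(0.23) = 0.10601
  −0.59·log₂(0.32) = 0.96988
  −0.21·log₂(0.01) = 1.39521
  −0.15·log₂(0.44) = 0.17766
H(P,Q) = 2.6488 bits.

2.6488 bits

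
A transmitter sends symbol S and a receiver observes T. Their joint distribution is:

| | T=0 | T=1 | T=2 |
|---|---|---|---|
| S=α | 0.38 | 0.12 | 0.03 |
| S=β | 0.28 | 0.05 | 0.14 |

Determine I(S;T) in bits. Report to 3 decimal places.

Marginals: p(S) = (0.5300, 0.4700), p(T) = (0.6600, 0.1700, 0.1700).
I(S;T) = H(S) + H(T) − H(S,T).
H(S) = 0.9974, H(T) = 1.2648, H(S,T) = 2.1767.
I(S;T) = 0.9974 + 1.2648 − 2.1767 = 0.086 bits.

0.086 bits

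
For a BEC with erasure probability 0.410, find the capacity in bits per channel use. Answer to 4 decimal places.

0.5900 bits

Binary erasure channel: capacity C = 1 − ε.
C = 1 − 0.410 = 0.5900 bits per channel use.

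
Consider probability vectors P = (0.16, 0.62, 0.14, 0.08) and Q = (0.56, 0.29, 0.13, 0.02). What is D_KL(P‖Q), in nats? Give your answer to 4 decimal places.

0.3919 nats

D(P‖Q) = Σ p·ln(p/q).
  0.16·ln(0.16/0.56) = -0.20044
  0.62·ln(0.62/0.29) = 0.47110
  0.14·ln(0.14/0.13) = 0.01038
  0.08·ln(0.08/0.02) = 0.11090
D(P‖Q) = 0.3919 nats.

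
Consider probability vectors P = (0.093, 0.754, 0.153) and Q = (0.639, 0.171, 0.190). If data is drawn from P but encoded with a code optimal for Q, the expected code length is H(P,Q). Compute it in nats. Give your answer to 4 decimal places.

H(P,Q) = −Σ p·ln q.
  −0.093·ln(0.639) = 0.04165
  −0.754·ln(0.171) = 1.33163
  −0.153·ln(0.190) = 0.25409
H(P,Q) = 1.6274 nats.

1.6274 nats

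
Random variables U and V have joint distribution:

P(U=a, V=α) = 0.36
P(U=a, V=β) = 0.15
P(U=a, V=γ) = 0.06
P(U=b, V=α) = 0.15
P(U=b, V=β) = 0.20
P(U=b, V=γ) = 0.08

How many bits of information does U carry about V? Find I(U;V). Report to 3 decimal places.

Marginals: p(U) = (0.5700, 0.4300), p(V) = (0.5100, 0.3500, 0.1400).
I(U;V) = Σ p(x,y)·log₂[p(x,y)/(p(x)p(y))].
  (a,α): 0.36·log₂(1.2384) = 0.1110
  (a,β): 0.15·log₂(0.7519) = -0.0617
  (a,γ): 0.06·log₂(0.7519) = -0.0247
  (b,α): 0.15·log₂(0.6840) = -0.0822
  (b,β): 0.20·log₂(1.3289) = 0.0820
  (b,γ): 0.08·log₂(1.3289) = 0.0328
Sum = 0.057 bits.

0.057 bits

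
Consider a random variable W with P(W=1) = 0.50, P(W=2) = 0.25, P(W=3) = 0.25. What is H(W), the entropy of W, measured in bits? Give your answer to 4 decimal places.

H(W) = −Σ p·log₂ p.
  −(0.50)·log₂(0.50) = 0.50000
  −(0.25)·log₂(0.25) = 0.50000
  −(0.25)·log₂(0.25) = 0.50000
Sum: 0.50000 + 0.50000 + 0.50000 = 1.5000 bits.

1.5000 bits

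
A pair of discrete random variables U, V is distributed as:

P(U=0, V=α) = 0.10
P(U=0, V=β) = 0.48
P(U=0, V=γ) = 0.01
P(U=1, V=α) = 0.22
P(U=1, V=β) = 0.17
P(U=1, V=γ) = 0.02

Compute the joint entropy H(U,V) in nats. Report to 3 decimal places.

1.341 nats

H(U,V) = −Σ p(x,y)·ln p(x,y) over all 6 cells.
  cell (0,α): −0.10·ln0.10 = 0.2303
  cell (0,β): −0.48·ln0.48 = 0.3523
  cell (0,γ): −0.01·ln0.01 = 0.0461
  cell (1,α): −0.22·ln0.22 = 0.3331
  cell (1,β): −0.17·ln0.17 = 0.3012
  cell (1,γ): −0.02·ln0.02 = 0.0782
Sum = 1.341 nats.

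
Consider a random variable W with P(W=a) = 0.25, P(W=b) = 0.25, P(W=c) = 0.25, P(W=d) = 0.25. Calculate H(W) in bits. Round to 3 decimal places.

2.000 bits

H(W) = −Σ p·log₂ p.
  −(0.25)·log₂(0.25) = 0.5000
  −(0.25)·log₂(0.25) = 0.5000
  −(0.25)·log₂(0.25) = 0.5000
  −(0.25)·log₂(0.25) = 0.5000
Sum: 0.5000 + 0.5000 + 0.5000 + 0.5000 = 2.000 bits.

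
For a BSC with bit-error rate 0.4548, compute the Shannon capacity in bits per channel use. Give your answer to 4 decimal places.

Binary symmetric channel: C = 1 − h₂(ε) where h₂ is the binary entropy function.
h₂(0.4548) = −0.4548·log₂0.4548 − 0.5452·log₂0.5452 = 0.9941.
C = 1 − 0.9941 = 0.0059 bits per channel use.

0.0059 bits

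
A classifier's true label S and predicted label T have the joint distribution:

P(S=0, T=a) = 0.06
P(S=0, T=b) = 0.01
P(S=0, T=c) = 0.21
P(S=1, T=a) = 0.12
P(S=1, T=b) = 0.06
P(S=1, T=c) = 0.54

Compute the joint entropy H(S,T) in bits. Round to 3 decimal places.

1.873 bits

H(S,T) = −Σ p(x,y)·log₂ p(x,y) over all 6 cells.
  cell (0,a): −0.06·log₂0.06 = 0.2435
  cell (0,b): −0.01·log₂0.01 = 0.0664
  cell (0,c): −0.21·log₂0.21 = 0.4728
  cell (1,a): −0.12·log₂0.12 = 0.3671
  cell (1,b): −0.06·log₂0.06 = 0.2435
  cell (1,c): −0.54·log₂0.54 = 0.4800
Sum = 1.873 bits.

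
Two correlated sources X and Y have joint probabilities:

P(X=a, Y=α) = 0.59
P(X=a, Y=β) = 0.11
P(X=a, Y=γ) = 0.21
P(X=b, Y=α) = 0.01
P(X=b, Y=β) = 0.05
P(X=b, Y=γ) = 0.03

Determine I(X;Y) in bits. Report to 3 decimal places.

0.089 bits

Marginals: p(X) = (0.9100, 0.0900), p(Y) = (0.6000, 0.1600, 0.2400).
I(X;Y) = H(X) + H(Y) − H(X,Y).
H(X) = 0.4365, H(Y) = 1.3593, H(X,Y) = 1.7065.
I(X;Y) = 0.4365 + 1.3593 − 1.7065 = 0.089 bits.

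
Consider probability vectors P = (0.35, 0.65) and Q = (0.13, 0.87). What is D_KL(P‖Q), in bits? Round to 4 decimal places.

0.2267 bits

D(P‖Q) = Σ p·log₂(p/q).
  0.35·log₂(0.35/0.13) = 0.50010
  0.65·log₂(0.65/0.87) = -0.27337
D(P‖Q) = 0.2267 bits.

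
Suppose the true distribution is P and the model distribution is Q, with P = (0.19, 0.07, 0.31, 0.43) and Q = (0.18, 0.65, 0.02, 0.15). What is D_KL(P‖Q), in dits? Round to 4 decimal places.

D(P‖Q) = Σ p·log₁₀(p/q).
  0.19·log₁₀(0.19/0.18) = 0.00446
  0.07·log₁₀(0.07/0.65) = -0.06775
  0.31·log₁₀(0.31/0.02) = 0.36900
  0.43·log₁₀(0.43/0.15) = 0.19667
D(P‖Q) = 0.5024 dits.

0.5024 dits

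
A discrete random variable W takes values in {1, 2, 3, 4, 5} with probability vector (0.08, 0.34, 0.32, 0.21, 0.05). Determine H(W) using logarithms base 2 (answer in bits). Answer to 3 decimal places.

2.036 bits

H(W) = −Σ p·log₂ p.
  −(0.08)·log₂(0.08) = 0.2915
  −(0.34)·log₂(0.34) = 0.5292
  −(0.32)·log₂(0.32) = 0.5260
  −(0.21)·log₂(0.21) = 0.4728
  −(0.05)·log₂(0.05) = 0.2161
Sum: 0.2915 + 0.5292 + 0.5260 + 0.4728 + 0.2161 = 2.036 bits.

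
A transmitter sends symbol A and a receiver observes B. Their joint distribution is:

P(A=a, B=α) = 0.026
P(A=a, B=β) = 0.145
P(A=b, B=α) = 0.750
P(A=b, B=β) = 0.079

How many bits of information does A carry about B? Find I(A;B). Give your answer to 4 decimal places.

Marginals: p(A) = (0.1710, 0.8290), p(B) = (0.7760, 0.2240).
I(A;B) = H(A) + H(B) − H(A,B).
H(A) = 0.6600, H(B) = 0.7674, H(A,B) = 1.1414.
I(A;B) = 0.6600 + 0.7674 − 1.1414 = 0.2860 bits.

0.2860 bits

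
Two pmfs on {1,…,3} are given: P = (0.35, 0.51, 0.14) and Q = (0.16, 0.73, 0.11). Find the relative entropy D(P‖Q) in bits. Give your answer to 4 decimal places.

0.1801 bits

D(P‖Q) = Σ p·log₂(p/q).
  0.35·log₂(0.35/0.16) = 0.39525
  0.51·log₂(0.51/0.73) = -0.26387
  0.14·log₂(0.14/0.11) = 0.04871
D(P‖Q) = 0.1801 bits.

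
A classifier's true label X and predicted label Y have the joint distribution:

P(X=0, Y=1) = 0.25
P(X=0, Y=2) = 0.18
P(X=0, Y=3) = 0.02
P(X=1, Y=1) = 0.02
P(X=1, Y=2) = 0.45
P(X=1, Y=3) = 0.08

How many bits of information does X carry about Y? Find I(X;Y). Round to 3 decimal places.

0.274 bits

Marginals: p(X) = (0.4500, 0.5500), p(Y) = (0.2700, 0.6300, 0.1000).
I(X;Y) = Σ p(x,y)·log₂[p(x,y)/(p(x)p(y))].
  (0,1): 0.25·log₂(2.0576) = 0.2602
  (0,2): 0.18·log₂(0.6349) = -0.1180
  (0,3): 0.02·log₂(0.4444) = -0.0234
  (1,1): 0.02·log₂(0.1347) = -0.0578
  (1,2): 0.45·log₂(1.2987) = 0.1697
  (1,3): 0.08·log₂(1.4545) = 0.0432
Sum = 0.274 bits.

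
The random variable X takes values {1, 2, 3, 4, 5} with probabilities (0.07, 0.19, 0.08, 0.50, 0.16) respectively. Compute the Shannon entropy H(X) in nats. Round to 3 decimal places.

1.344 nats

H(X) = −Σ p·ln p.
  −(0.07)·ln(0.07) = 0.1861
  −(0.19)·ln(0.19) = 0.3155
  −(0.08)·ln(0.08) = 0.2021
  −(0.50)·ln(0.50) = 0.3466
  −(0.16)·ln(0.16) = 0.2932
Sum: 0.1861 + 0.3155 + 0.2021 + 0.3466 + 0.2932 = 1.344 nats.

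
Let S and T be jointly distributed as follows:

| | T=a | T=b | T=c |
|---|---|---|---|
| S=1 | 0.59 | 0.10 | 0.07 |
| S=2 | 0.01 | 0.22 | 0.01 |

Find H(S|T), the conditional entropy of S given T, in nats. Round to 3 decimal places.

0.280 nats

Chain rule: H(S|T) = H(S,T) − H(T).
Marginals: p(S) = (0.7600, 0.2400), p(T) = (0.6000, 0.3200, 0.0800).
H(S,T) = 1.1529 nats; H(T) = 0.8732 nats.
H(S|T) = 1.1529 − 0.8732 = 0.280 nats.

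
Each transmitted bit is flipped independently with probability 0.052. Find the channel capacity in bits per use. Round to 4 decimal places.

Binary symmetric channel: C = 1 − h₂(ε) where h₂ is the binary entropy function.
h₂(0.052) = −0.052·log₂0.052 − 0.948·log₂0.948 = 0.2948.
C = 1 − 0.2948 = 0.7052 bits per channel use.

0.7052 bits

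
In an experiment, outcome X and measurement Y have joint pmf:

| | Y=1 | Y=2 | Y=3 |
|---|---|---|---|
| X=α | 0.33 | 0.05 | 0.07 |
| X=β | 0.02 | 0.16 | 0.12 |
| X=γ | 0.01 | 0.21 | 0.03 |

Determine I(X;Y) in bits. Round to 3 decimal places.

0.470 bits

Marginals: p(X) = (0.4500, 0.3000, 0.2500), p(Y) = (0.3600, 0.4200, 0.2200).
I(X;Y) = H(X) + H(Y) − H(X,Y).
H(X) = 1.5395, H(Y) = 1.5368, H(X,Y) = 2.6065.
I(X;Y) = 1.5395 + 1.5368 − 2.6065 = 0.470 bits.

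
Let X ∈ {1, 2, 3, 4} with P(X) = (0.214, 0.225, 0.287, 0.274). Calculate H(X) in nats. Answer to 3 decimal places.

H(X) = −Σ p·ln p.
  −(0.214)·ln(0.214) = 0.3299
  −(0.225)·ln(0.225) = 0.3356
  −(0.287)·ln(0.287) = 0.3583
  −(0.274)·ln(0.274) = 0.3547
Sum: 0.3299 + 0.3356 + 0.3583 + 0.3547 = 1.379 nats.

1.379 nats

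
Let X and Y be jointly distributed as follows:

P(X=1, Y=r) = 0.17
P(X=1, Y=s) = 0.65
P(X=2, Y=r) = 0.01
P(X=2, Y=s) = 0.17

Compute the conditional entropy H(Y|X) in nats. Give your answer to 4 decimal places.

Chain rule: H(Y|X) = H(X,Y) − H(X).
Marginals: p(X) = (0.8200, 0.1800), p(Y) = (0.1800, 0.8200).
H(X,Y) = 0.9285 nats; H(X) = 0.4714 nats.
H(Y|X) = 0.9285 − 0.4714 = 0.4571 nats.

0.4571 nats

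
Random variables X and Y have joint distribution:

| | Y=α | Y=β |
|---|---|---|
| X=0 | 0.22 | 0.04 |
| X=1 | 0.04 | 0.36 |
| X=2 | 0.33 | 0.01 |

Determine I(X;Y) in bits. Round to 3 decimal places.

0.563 bits

Marginals: p(X) = (0.2600, 0.4000, 0.3400), p(Y) = (0.5900, 0.4100).
I(X;Y) = Σ p(x,y)·log₂[p(x,y)/(p(x)p(y))].
  (0,α): 0.22·log₂(1.4342) = 0.1144
  (0,β): 0.04·log₂(0.3752) = -0.0566
  (1,α): 0.04·log₂(0.1695) = -0.1024
  (1,β): 0.36·log₂(2.1951) = 0.4083
  (2,α): 0.33·log₂(1.6451) = 0.2370
  (2,β): 0.01·log₂(0.0717) = -0.0380
Sum = 0.563 bits.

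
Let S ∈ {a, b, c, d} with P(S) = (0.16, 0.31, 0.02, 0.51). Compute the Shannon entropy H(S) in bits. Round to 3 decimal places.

1.555 bits

H(S) = −Σ p·log₂ p.
  −(0.16)·log₂(0.16) = 0.4230
  −(0.31)·log₂(0.31) = 0.5238
  −(0.02)·log₂(0.02) = 0.1129
  −(0.51)·log₂(0.51) = 0.4954
Sum: 0.4230 + 0.5238 + 0.1129 + 0.4954 = 1.555 bits.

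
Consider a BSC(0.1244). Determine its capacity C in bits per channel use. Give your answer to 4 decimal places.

0.4581 bits

Binary symmetric channel: C = 1 − h₂(ε) where h₂ is the binary entropy function.
h₂(0.1244) = −0.1244·log₂0.1244 − 0.8756·log₂0.8756 = 0.5419.
C = 1 − 0.5419 = 0.4581 bits per channel use.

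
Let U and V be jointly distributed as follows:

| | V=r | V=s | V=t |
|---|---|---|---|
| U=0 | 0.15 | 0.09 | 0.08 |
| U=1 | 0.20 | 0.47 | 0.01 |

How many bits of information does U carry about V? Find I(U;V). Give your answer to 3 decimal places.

Marginals: p(U) = (0.3200, 0.6800), p(V) = (0.3500, 0.5600, 0.0900).
I(U;V) = Σ p(x,y)·log₂[p(x,y)/(p(x)p(y))].
  (0,r): 0.15·log₂(1.3393) = 0.0632
  (0,s): 0.09·log₂(0.5022) = -0.0894
  (0,t): 0.08·log₂(2.7778) = 0.1179
  (1,r): 0.20·log₂(0.8403) = -0.0502
  (1,s): 0.47·log₂(1.2342) = 0.1427
  (1,t): 0.01·log₂(0.1634) = -0.0261
Sum = 0.158 bits.

0.158 bits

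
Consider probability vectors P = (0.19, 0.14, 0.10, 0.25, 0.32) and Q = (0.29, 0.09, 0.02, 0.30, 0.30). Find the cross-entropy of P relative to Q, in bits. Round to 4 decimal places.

2.3801 bits

H(P,Q) = −Σ p·log₂ q.
  −0.19·log₂(0.29) = 0.33932
  −0.14·log₂(0.09) = 0.48635
  −0.10·log₂(0.02) = 0.56439
  −0.25·log₂(0.30) = 0.43424
  −0.32·log₂(0.30) = 0.55583
H(P,Q) = 2.3801 bits.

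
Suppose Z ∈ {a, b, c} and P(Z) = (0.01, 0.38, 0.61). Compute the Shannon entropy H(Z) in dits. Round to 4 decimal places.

0.3106 dits

H(Z) = −Σ p·log₁₀ p.
  −(0.01)·log₁₀(0.01) = 0.02000
  −(0.38)·log₁₀(0.38) = 0.15968
  −(0.61)·log₁₀(0.61) = 0.13095
Sum: 0.02000 + 0.15968 + 0.13095 = 0.3106 dits.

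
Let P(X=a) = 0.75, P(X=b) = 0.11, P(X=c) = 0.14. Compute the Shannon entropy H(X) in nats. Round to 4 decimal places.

H(X) = −Σ p·ln p.
  −(0.75)·ln(0.75) = 0.21576
  −(0.11)·ln(0.11) = 0.24280
  −(0.14)·ln(0.14) = 0.27526
Sum: 0.21576 + 0.24280 + 0.27526 = 0.7338 nats.

0.7338 nats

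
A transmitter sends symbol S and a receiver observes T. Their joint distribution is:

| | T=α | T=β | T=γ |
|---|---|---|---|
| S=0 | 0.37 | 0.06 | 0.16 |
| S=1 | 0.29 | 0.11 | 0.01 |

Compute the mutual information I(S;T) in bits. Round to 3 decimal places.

Marginals: p(S) = (0.5900, 0.4100), p(T) = (0.6600, 0.1700, 0.1700).
I(S;T) = Σ p(x,y)·log₂[p(x,y)/(p(x)p(y))].
  (0,α): 0.37·log₂(0.9502) = -0.0273
  (0,β): 0.06·log₂(0.5982) = -0.0445
  (0,γ): 0.16·log₂(1.5952) = 0.1078
  (1,α): 0.29·log₂(1.0717) = 0.0290
  (1,β): 0.11·log₂(1.5782) = 0.0724
  (1,γ): 0.01·log₂(0.1435) = -0.0280
Sum = 0.109 bits.

0.109 bits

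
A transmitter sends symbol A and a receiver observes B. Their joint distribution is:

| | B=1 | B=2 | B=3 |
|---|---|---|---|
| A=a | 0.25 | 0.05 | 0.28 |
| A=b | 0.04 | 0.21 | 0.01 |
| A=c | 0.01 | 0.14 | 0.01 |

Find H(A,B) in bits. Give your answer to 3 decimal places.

H(A,B) = −Σ p(x,y)·log₂ p(x,y) over all 9 cells.
  cell (a,1): −0.25·log₂0.25 = 0.5000
  cell (a,2): −0.05·log₂0.05 = 0.2161
  cell (a,3): −0.28·log₂0.28 = 0.5142
  cell (b,1): −0.04·log₂0.04 = 0.1858
  cell (b,2): −0.21·log₂0.21 = 0.4728
  cell (b,3): −0.01·log₂0.01 = 0.0664
  cell (c,1): −0.01·log₂0.01 = 0.0664
  cell (c,2): −0.14·log₂0.14 = 0.3971
  cell (c,3): −0.01·log₂0.01 = 0.0664
Sum = 2.485 bits.

2.485 bits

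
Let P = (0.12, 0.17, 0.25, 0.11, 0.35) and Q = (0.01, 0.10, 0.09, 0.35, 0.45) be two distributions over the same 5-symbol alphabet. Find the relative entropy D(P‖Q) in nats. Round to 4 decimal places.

D(P‖Q) = Σ p·ln(p/q).
  0.12·ln(0.12/0.01) = 0.29819
  0.17·ln(0.17/0.10) = 0.09021
  0.25·ln(0.25/0.09) = 0.25541
  0.11·ln(0.11/0.35) = -0.12732
  0.35·ln(0.35/0.45) = -0.08796
D(P‖Q) = 0.4285 nats.

0.4285 nats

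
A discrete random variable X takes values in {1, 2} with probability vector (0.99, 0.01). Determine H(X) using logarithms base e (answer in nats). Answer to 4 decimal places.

H(X) = −Σ p·ln p.
  −(0.99)·ln(0.99) = 0.00995
  −(0.01)·ln(0.01) = 0.04605
Sum: 0.00995 + 0.04605 = 0.0560 nats.

0.0560 nats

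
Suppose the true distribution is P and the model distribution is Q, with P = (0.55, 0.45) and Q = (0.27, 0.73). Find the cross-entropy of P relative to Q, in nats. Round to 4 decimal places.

H(P,Q) = −Σ p·ln q.
  −0.55·ln(0.27) = 0.72013
  −0.45·ln(0.73) = 0.14162
H(P,Q) = 0.8618 nats.

0.8618 nats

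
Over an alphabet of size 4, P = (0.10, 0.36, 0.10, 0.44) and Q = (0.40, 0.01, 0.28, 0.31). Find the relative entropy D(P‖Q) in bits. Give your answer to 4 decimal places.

1.7349 bits

D(P‖Q) = Σ p·log₂(p/q).
  0.10·log₂(0.10/0.40) = -0.20000
  0.36·log₂(0.36/0.01) = 1.86117
  0.10·log₂(0.10/0.28) = -0.14854
  0.44·log₂(0.44/0.31) = 0.22230
D(P‖Q) = 1.7349 bits.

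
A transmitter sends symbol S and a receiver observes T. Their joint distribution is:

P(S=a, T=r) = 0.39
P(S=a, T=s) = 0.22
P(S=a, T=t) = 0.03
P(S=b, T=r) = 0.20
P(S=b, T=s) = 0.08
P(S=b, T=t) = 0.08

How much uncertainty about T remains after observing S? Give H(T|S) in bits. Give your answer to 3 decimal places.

1.267 bits

Chain rule: H(T|S) = H(S,T) − H(S).
Marginals: p(S) = (0.6400, 0.3600), p(T) = (0.5900, 0.3000, 0.1100).
H(S,T) = 2.2095 bits; H(S) = 0.9427 bits.
H(T|S) = 2.2095 − 0.9427 = 1.267 bits.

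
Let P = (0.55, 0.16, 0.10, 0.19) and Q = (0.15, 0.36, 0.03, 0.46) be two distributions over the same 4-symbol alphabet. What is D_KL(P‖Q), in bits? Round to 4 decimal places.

D(P‖Q) = Σ p·log₂(p/q).
  0.55·log₂(0.55/0.15) = 1.03096
  0.16·log₂(0.16/0.36) = -0.18719
  0.10·log₂(0.10/0.03) = 0.17370
  0.19·log₂(0.19/0.46) = -0.24237
D(P‖Q) = 0.7751 bits.

0.7751 bits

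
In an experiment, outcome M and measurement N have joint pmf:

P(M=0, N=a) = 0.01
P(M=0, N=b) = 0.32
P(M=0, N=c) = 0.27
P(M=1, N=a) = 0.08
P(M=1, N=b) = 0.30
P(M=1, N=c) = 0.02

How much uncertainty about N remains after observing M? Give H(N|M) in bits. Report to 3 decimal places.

Marginals: p(M) = (0.6000, 0.4000), p(N) = (0.0900, 0.6200, 0.2900).
H(N|M) = Σ p(M) · H(N|M=·).
  M=0: p=0.6000, H(N|M=0) = 1.1005
  M=1: p=0.4000, H(N|M=1) = 0.9918
Weighted sum = 1.057 bits.

1.057 bits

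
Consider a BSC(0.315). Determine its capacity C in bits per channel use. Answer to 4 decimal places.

0.1011 bits

Binary symmetric channel: C = 1 − h₂(ε) where h₂ is the binary entropy function.
h₂(0.315) = −0.315·log₂0.315 − 0.685·log₂0.685 = 0.8989.
C = 1 − 0.8989 = 0.1011 bits per channel use.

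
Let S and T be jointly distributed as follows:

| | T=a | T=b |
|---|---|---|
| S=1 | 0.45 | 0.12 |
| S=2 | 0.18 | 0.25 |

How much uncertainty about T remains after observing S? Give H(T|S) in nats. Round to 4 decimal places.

0.5857 nats

Marginals: p(S) = (0.5700, 0.4300), p(T) = (0.6300, 0.3700).
H(T|S) = Σ p(S) · H(T|S=·).
  S=1: p=0.5700, H(T|S=1) = 0.5147
  S=2: p=0.4300, H(T|S=2) = 0.6798
Weighted sum = 0.5857 nats.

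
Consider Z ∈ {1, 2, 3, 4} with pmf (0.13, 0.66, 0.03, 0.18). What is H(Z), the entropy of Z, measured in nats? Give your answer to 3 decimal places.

0.953 nats

H(Z) = −Σ p·ln p.
  −(0.13)·ln(0.13) = 0.2652
  −(0.66)·ln(0.66) = 0.2742
  −(0.03)·ln(0.03) = 0.1052
  −(0.18)·ln(0.18) = 0.3087
Sum: 0.2652 + 0.2742 + 0.1052 + 0.3087 = 0.953 nats.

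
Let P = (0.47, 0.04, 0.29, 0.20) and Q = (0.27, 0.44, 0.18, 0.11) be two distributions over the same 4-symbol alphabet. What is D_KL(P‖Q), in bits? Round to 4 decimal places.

D(P‖Q) = Σ p·log₂(p/q).
  0.47·log₂(0.47/0.27) = 0.37586
  0.04·log₂(0.04/0.44) = -0.13838
  0.29·log₂(0.29/0.18) = 0.19954
  0.20·log₂(0.20/0.11) = 0.17250
D(P‖Q) = 0.6095 bits.

0.6095 bits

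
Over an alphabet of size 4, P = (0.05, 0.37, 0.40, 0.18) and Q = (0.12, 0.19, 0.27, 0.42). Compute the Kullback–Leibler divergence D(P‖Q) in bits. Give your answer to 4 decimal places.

D(P‖Q) = Σ p·log₂(p/q).
  0.05·log₂(0.05/0.12) = -0.06315
  0.37·log₂(0.37/0.19) = 0.35576
  0.40·log₂(0.40/0.27) = 0.22682
  0.18·log₂(0.18/0.42) = -0.22003
D(P‖Q) = 0.2994 bits.

0.2994 bits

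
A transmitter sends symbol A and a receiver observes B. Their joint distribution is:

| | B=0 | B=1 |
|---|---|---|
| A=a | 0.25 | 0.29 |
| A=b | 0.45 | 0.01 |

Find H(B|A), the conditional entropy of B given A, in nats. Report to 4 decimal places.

0.4210 nats

Marginals: p(A) = (0.5400, 0.4600), p(B) = (0.7000, 0.3000).
H(B|A) = Σ p(A) · H(B|A=·).
  A=a: p=0.5400, H(B|A=a) = 0.6904
  A=b: p=0.4600, H(B|A=b) = 0.1047
Weighted sum = 0.4210 nats.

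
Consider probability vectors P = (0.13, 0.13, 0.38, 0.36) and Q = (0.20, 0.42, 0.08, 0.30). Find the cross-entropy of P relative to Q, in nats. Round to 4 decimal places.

H(P,Q) = −Σ p·ln q.
  −0.13·ln(0.20) = 0.20923
  −0.13·ln(0.42) = 0.11278
  −0.38·ln(0.08) = 0.95978
  −0.36·ln(0.30) = 0.43343
H(P,Q) = 1.7152 nats.

1.7152 nats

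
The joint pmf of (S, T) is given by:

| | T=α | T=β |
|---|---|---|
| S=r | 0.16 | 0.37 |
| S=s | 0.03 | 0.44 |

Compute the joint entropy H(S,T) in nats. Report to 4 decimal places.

H(S,T) = −Σ p(x,y)·ln p(x,y) over all 4 cells.
  cell (r,α): −0.16·ln0.16 = 0.29321
  cell (r,β): −0.37·ln0.37 = 0.36787
  cell (s,α): −0.03·ln0.03 = 0.10520
  cell (s,β): −0.44·ln0.44 = 0.36123
Sum = 1.1275 nats.

1.1275 nats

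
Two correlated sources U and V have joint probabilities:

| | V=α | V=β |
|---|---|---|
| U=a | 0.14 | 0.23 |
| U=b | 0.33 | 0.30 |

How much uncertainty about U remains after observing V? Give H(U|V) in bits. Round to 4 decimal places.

0.9363 bits

Marginals: p(U) = (0.3700, 0.6300), p(V) = (0.4700, 0.5300).
H(U|V) = Σ p(V) · H(U|V=·).
  V=α: p=0.4700, H(U|V=α) = 0.8787
  V=β: p=0.5300, H(U|V=β) = 0.9874
Weighted sum = 0.9363 bits.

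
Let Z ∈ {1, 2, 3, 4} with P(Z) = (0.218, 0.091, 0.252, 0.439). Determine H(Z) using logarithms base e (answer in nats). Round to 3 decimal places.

1.259 nats

H(Z) = −Σ p·ln p.
  −(0.218)·ln(0.218) = 0.3321
  −(0.091)·ln(0.091) = 0.2181
  −(0.252)·ln(0.252) = 0.3473
  −(0.439)·ln(0.439) = 0.3614
Sum: 0.3321 + 0.2181 + 0.3473 + 0.3614 = 1.259 nats.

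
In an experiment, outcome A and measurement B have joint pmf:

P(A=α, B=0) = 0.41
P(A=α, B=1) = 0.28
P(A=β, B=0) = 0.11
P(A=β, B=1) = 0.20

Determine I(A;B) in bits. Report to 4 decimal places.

Marginals: p(A) = (0.6900, 0.3100), p(B) = (0.5200, 0.4800).
I(A;B) = H(A) + H(B) − H(A,B).
H(A) = 0.8932, H(B) = 0.9988, H(A,B) = 1.8563.
I(A;B) = 0.8932 + 0.9988 − 1.8563 = 0.0357 bits.

0.0357 bits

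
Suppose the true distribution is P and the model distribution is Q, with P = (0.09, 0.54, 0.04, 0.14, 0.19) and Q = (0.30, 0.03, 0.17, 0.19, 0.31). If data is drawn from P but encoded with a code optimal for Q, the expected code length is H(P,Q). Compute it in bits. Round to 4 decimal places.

3.6469 bits

H(P,Q) = −Σ p·log₂ q.
  −0.09·log₂(0.30) = 0.15633
  −0.54·log₂(0.03) = 2.73180
  −0.04·log₂(0.17) = 0.10226
  −0.14·log₂(0.19) = 0.33543
  −0.19·log₂(0.31) = 0.32104
H(P,Q) = 3.6469 bits.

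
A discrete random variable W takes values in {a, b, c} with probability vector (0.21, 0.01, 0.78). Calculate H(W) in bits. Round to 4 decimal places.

H(W) = −Σ p·log₂ p.
  −(0.21)·log₂(0.21) = 0.47282
  −(0.01)·log₂(0.01) = 0.06644
  −(0.78)·log₂(0.78) = 0.27959
Sum: 0.47282 + 0.06644 + 0.27959 = 0.8189 bits.

0.8189 bits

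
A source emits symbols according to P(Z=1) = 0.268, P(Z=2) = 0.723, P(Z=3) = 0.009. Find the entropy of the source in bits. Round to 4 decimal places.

0.9086 bits

H(Z) = −Σ p·log₂ p.
  −(0.268)·log₂(0.268) = 0.50912
  −(0.723)·log₂(0.723) = 0.33832
  −(0.009)·log₂(0.009) = 0.06116
Sum: 0.50912 + 0.33832 + 0.06116 = 0.9086 bits.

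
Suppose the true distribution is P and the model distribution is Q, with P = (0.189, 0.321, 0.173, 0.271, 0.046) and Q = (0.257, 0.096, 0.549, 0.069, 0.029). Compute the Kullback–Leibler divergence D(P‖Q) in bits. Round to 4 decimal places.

0.7525 bits

D(P‖Q) = Σ p·log₂(p/q).
  0.189·log₂(0.189/0.257) = -0.08380
  0.321·log₂(0.321/0.096) = 0.55901
  0.173·log₂(0.173/0.549) = -0.28822
  0.271·log₂(0.271/0.069) = 0.53485
  0.046·log₂(0.046/0.029) = 0.03062
D(P‖Q) = 0.7525 bits.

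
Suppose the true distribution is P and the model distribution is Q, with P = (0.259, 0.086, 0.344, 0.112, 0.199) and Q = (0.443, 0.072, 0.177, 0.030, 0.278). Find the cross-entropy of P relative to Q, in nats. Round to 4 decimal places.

1.6803 nats

H(P,Q) = −Σ p·ln q.
  −0.259·ln(0.443) = 0.21087
  −0.086·ln(0.072) = 0.22627
  −0.344·ln(0.177) = 0.59567
  −0.112·ln(0.030) = 0.39273
  −0.199·ln(0.278) = 0.25475
H(P,Q) = 1.6803 nats.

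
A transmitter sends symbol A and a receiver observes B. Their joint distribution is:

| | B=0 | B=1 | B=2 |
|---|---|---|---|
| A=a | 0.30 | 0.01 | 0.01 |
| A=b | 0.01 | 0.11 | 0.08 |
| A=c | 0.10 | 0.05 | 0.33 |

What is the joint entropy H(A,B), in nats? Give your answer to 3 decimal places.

H(A,B) = −Σ p(x,y)·ln p(x,y) over all 9 cells.
  cell (a,0): −0.30·ln0.30 = 0.3612
  cell (a,1): −0.01·ln0.01 = 0.0461
  cell (a,2): −0.01·ln0.01 = 0.0461
  cell (b,0): −0.01·ln0.01 = 0.0461
  cell (b,1): −0.11·ln0.11 = 0.2428
  cell (b,2): −0.08·ln0.08 = 0.2021
  cell (c,0): −0.10·ln0.10 = 0.2303
  cell (c,1): −0.05·ln0.05 = 0.1498
  cell (c,2): −0.33·ln0.33 = 0.3659
Sum = 1.690 nats.

1.690 nats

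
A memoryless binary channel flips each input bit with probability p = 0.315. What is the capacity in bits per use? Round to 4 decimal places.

0.1011 bits

Binary symmetric channel: C = 1 − h₂(ε) where h₂ is the binary entropy function.
h₂(0.315) = −0.315·log₂0.315 − 0.685·log₂0.685 = 0.8989.
C = 1 − 0.8989 = 0.1011 bits per channel use.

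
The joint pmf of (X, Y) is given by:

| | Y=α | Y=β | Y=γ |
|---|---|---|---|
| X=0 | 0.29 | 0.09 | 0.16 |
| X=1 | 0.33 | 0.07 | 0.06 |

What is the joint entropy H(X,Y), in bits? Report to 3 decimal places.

2.293 bits

H(X,Y) = −Σ p(x,y)·log₂ p(x,y) over all 6 cells.
  cell (0,α): −0.29·log₂0.29 = 0.5179
  cell (0,β): −0.09·log₂0.09 = 0.3127
  cell (0,γ): −0.16·log₂0.16 = 0.4230
  cell (1,α): −0.33·log₂0.33 = 0.5278
  cell (1,β): −0.07·log₂0.07 = 0.2686
  cell (1,γ): −0.06·log₂0.06 = 0.2435
Sum = 2.293 bits.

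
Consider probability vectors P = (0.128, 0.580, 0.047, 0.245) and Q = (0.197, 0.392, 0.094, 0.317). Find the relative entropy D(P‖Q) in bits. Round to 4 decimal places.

0.1101 bits

D(P‖Q) = Σ p·log₂(p/q).
  0.128·log₂(0.128/0.197) = -0.07962
  0.580·log₂(0.580/0.392) = 0.32782
  0.047·log₂(0.047/0.094) = -0.04700
  0.245·log₂(0.245/0.317) = -0.09107
D(P‖Q) = 0.1101 bits.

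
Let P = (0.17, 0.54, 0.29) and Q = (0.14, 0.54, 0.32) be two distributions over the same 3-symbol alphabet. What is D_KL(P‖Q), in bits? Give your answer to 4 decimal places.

0.0064 bits

D(P‖Q) = Σ p·log₂(p/q).
  0.17·log₂(0.17/0.14) = 0.04762
  0.54·log₂(0.54/0.54) = 0.00000
  0.29·log₂(0.29/0.32) = -0.04119
D(P‖Q) = 0.0064 bits.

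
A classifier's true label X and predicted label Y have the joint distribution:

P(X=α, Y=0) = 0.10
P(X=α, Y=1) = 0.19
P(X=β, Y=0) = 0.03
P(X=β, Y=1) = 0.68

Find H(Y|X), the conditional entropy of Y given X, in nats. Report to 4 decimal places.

0.3111 nats

Marginals: p(X) = (0.2900, 0.7100), p(Y) = (0.1300, 0.8700).
H(Y|X) = Σ p(X) · H(Y|X=·).
  X=α: p=0.2900, H(Y|X=α) = 0.6442
  X=β: p=0.7100, H(Y|X=β) = 0.1750
Weighted sum = 0.3111 nats.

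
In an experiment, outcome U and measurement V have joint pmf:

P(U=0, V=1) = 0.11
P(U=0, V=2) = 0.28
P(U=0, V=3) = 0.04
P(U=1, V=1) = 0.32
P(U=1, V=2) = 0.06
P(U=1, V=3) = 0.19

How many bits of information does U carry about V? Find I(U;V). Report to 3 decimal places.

0.251 bits

Marginals: p(U) = (0.4300, 0.5700), p(V) = (0.4300, 0.3400, 0.2300).
I(U;V) = H(U) + H(V) − H(U,V).
H(U) = 0.9858, H(V) = 1.5404, H(U,V) = 2.2751.
I(U;V) = 0.9858 + 1.5404 − 2.2751 = 0.251 bits.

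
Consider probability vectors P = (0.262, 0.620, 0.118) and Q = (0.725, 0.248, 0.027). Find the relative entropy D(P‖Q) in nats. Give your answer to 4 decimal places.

D(P‖Q) = Σ p·ln(p/q).
  0.262·ln(0.262/0.725) = -0.26667
  0.620·ln(0.620/0.248) = 0.56810
  0.118·ln(0.118/0.027) = 0.17403
D(P‖Q) = 0.4755 nats.

0.4755 nats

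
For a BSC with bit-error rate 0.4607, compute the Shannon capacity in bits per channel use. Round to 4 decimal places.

0.0045 bits

Binary symmetric channel: C = 1 − h₂(ε) where h₂ is the binary entropy function.
h₂(0.4607) = −0.4607·log₂0.4607 − 0.5393·log₂0.5393 = 0.9955.
C = 1 − 0.9955 = 0.0045 bits per channel use.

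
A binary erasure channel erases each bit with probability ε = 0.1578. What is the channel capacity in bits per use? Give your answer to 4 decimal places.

Binary erasure channel: capacity C = 1 − ε.
C = 1 − 0.1578 = 0.8422 bits per channel use.

0.8422 bits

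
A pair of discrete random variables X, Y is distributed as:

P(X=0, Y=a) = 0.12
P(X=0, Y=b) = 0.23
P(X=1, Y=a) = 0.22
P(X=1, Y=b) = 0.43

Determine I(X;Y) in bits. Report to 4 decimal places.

0.0000 bits

Marginals: p(X) = (0.3500, 0.6500), p(Y) = (0.3400, 0.6600).
I(X;Y) = H(X) + H(Y) − H(X,Y).
H(X) = 0.9341, H(Y) = 0.9248, H(X,Y) = 1.8589.
I(X;Y) = 0.9341 + 0.9248 − 1.8589 = 0.0000 bits.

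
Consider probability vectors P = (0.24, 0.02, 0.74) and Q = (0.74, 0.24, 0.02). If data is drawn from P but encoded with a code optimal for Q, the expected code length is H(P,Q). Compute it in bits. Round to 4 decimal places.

4.3219 bits

H(P,Q) = −Σ p·log₂ q.
  −0.24·log₂(0.74) = 0.10426
  −0.02·log₂(0.24) = 0.04118
  −0.74·log₂(0.02) = 4.17645
H(P,Q) = 4.3219 bits.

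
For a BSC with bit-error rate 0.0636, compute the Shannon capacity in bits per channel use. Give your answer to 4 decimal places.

Binary symmetric channel: C = 1 − h₂(ε) where h₂ is the binary entropy function.
h₂(0.0636) = −0.0636·log₂0.0636 − 0.9364·log₂0.9364 = 0.3416.
C = 1 − 0.3416 = 0.6584 bits per channel use.

0.6584 bits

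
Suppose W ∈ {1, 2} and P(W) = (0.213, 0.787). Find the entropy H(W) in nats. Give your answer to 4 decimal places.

H(W) = −Σ p·ln p.
  −(0.213)·ln(0.213) = 0.32940
  −(0.787)·ln(0.787) = 0.18851
Sum: 0.32940 + 0.18851 = 0.5179 nats.

0.5179 nats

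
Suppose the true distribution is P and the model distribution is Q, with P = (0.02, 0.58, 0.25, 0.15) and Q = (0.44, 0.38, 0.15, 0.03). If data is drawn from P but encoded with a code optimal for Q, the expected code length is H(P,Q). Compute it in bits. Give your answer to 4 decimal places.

2.2764 bits

H(P,Q) = −Σ p·log₂ q.
  −0.02·log₂(0.44) = 0.02369
  −0.58·log₂(0.38) = 0.80964
  −0.25·log₂(0.15) = 0.68424
  −0.15·log₂(0.03) = 0.75883
H(P,Q) = 2.2764 bits.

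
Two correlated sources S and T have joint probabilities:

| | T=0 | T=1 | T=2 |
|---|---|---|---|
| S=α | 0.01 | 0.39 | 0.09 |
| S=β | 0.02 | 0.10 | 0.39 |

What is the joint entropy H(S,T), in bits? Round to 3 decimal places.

H(S,T) = −Σ p(x,y)·log₂ p(x,y) over all 6 cells.
  cell (α,0): −0.01·log₂0.01 = 0.0664
  cell (α,1): −0.39·log₂0.39 = 0.5298
  cell (α,2): −0.09·log₂0.09 = 0.3127
  cell (β,0): −0.02·log₂0.02 = 0.1129
  cell (β,1): −0.10·log₂0.10 = 0.3322
  cell (β,2): −0.39·log₂0.39 = 0.5298
Sum = 1.884 bits.

1.884 bits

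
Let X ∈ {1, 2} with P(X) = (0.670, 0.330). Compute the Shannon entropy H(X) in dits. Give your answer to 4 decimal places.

0.2754 dits

H(X) = −Σ p·log₁₀ p.
  −(0.670)·log₁₀(0.670) = 0.11653
  −(0.330)·log₁₀(0.330) = 0.15889
Sum: 0.11653 + 0.15889 = 0.2754 dits.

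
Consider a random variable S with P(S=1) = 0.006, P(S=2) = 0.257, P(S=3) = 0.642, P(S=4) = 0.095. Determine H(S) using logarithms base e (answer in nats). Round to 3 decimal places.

0.888 nats

H(S) = −Σ p·ln p.
  −(0.006)·ln(0.006) = 0.0307
  −(0.257)·ln(0.257) = 0.3492
  −(0.642)·ln(0.642) = 0.2845
  −(0.095)·ln(0.095) = 0.2236
Sum: 0.0307 + 0.3492 + 0.2845 + 0.2236 = 0.888 nats.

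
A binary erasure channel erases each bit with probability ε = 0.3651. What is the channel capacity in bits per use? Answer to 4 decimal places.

0.6349 bits

Binary erasure channel: capacity C = 1 − ε.
C = 1 − 0.3651 = 0.6349 bits per channel use.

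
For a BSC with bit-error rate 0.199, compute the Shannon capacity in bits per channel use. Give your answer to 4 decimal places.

Binary symmetric channel: C = 1 − h₂(ε) where h₂ is the binary entropy function.
h₂(0.199) = −0.199·log₂0.199 − 0.801·log₂0.801 = 0.7199.
C = 1 − 0.7199 = 0.2801 bits per channel use.

0.2801 bits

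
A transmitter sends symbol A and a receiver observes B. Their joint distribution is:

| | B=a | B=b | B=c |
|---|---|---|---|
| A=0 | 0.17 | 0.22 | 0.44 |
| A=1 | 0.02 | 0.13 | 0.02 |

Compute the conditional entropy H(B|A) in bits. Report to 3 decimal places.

Marginals: p(A) = (0.8300, 0.1700), p(B) = (0.1900, 0.3500, 0.4600).
H(B|A) = Σ p(A) · H(B|A=·).
  A=0: p=0.8300, H(B|A=0) = 1.4617
  A=1: p=0.1700, H(B|A=1) = 1.0224
Weighted sum = 1.387 bits.

1.387 bits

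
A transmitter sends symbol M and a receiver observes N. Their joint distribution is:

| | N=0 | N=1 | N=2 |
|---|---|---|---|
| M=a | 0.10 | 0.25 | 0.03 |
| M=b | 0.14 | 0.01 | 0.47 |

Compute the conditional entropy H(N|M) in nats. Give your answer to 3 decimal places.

Marginals: p(M) = (0.3800, 0.6200), p(N) = (0.2400, 0.2600, 0.5000).
H(N|M) = Σ p(M) · H(N|M=·).
  M=a: p=0.3800, H(N|M=a) = 0.8272
  M=b: p=0.6200, H(N|M=b) = 0.6126
Weighted sum = 0.694 nats.

0.694 nats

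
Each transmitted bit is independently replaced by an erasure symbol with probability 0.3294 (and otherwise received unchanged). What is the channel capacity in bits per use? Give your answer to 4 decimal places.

0.6706 bits

Binary erasure channel: capacity C = 1 − ε.
C = 1 − 0.3294 = 0.6706 bits per channel use.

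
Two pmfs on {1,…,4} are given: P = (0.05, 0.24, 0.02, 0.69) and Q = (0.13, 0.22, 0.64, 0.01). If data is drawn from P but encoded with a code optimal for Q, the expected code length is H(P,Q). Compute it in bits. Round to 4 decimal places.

H(P,Q) = −Σ p·log₂ q.
  −0.05·log₂(0.13) = 0.14717
  −0.24·log₂(0.22) = 0.52426
  −0.02·log₂(0.64) = 0.01288
  −0.69·log₂(0.01) = 4.58426
H(P,Q) = 5.2686 bits.

5.2686 bits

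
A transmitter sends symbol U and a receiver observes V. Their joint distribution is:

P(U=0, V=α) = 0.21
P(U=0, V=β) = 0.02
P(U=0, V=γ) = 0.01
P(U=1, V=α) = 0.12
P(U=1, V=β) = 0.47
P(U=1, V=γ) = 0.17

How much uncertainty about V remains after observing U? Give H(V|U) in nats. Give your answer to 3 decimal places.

0.811 nats

Chain rule: H(V|U) = H(U,V) − H(U).
Marginals: p(U) = (0.2400, 0.7600), p(V) = (0.3300, 0.4900, 0.1800).
H(U,V) = 1.3626 nats; H(U) = 0.5511 nats.
H(V|U) = 1.3626 − 0.5511 = 0.811 nats.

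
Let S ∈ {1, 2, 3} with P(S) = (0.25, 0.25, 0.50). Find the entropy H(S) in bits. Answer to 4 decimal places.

H(S) = −Σ p·log₂ p.
  −(0.25)·log₂(0.25) = 0.50000
  −(0.25)·log₂(0.25) = 0.50000
  −(0.50)·log₂(0.50) = 0.50000
Sum: 0.50000 + 0.50000 + 0.50000 = 1.5000 bits.

1.5000 bits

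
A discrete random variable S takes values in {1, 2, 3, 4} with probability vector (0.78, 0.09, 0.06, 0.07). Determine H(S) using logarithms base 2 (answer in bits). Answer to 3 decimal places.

H(S) = −Σ p·log₂ p.
  −(0.78)·log₂(0.78) = 0.2796
  −(0.09)·log₂(0.09) = 0.3127
  −(0.06)·log₂(0.06) = 0.2435
  −(0.07)·log₂(0.07) = 0.2686
Sum: 0.2796 + 0.3127 + 0.2435 + 0.2686 = 1.104 bits.

1.104 bits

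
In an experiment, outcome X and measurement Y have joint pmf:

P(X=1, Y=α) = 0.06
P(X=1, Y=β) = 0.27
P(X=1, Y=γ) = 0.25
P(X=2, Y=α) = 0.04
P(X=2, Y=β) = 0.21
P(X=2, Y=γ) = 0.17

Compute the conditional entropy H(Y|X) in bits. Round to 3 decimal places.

Marginals: p(X) = (0.5800, 0.4200), p(Y) = (0.1000, 0.4800, 0.4200).
H(Y|X) = Σ p(X) · H(Y|X=·).
  X=1: p=0.5800, H(Y|X=1) = 1.3754
  X=2: p=0.4200, H(Y|X=2) = 1.3512
Weighted sum = 1.365 bits.

1.365 bits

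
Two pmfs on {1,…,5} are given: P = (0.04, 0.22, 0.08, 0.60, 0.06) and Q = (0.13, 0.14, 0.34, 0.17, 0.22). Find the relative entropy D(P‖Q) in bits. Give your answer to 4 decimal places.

0.8876 bits

D(P‖Q) = Σ p·log₂(p/q).
  0.04·log₂(0.04/0.13) = -0.06802
  0.22·log₂(0.22/0.14) = 0.14346
  0.08·log₂(0.08/0.34) = -0.16700
  0.60·log₂(0.60/0.17) = 1.09166
  0.06·log₂(0.06/0.22) = -0.11247
D(P‖Q) = 0.8876 bits.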